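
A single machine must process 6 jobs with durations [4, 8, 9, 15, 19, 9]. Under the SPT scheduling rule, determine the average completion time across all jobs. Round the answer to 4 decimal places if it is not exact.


Sort jobs by processing time (SPT order): [4, 8, 9, 9, 15, 19]
Compute completion times sequentially:
  Job 1: processing = 4, completes at 4
  Job 2: processing = 8, completes at 12
  Job 3: processing = 9, completes at 21
  Job 4: processing = 9, completes at 30
  Job 5: processing = 15, completes at 45
  Job 6: processing = 19, completes at 64
Sum of completion times = 176
Average completion time = 176/6 = 29.3333

29.3333


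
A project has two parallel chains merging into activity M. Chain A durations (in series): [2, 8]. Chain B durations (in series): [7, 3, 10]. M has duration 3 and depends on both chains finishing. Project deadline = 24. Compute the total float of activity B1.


Forward pass: ES(B1) = sum of predecessors on chain B = 0
EF = ES + duration = 0 + 7 = 7
Backward pass: LF(M) = deadline = 24; LS(M) = 24 - 3 = 21
LF(B1) = LS(M) - sum(successors on chain B) = 21 - 13 = 8
LS = LF - duration = 8 - 7 = 1
Total float = LS - ES = 1 - 0 = 1

1


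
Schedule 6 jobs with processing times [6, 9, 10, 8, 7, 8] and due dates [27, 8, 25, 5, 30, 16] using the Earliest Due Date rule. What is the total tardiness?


Sort by due date (EDD order): [(8, 5), (9, 8), (8, 16), (10, 25), (6, 27), (7, 30)]
Compute completion times and tardiness:
  Job 1: p=8, d=5, C=8, tardiness=max(0,8-5)=3
  Job 2: p=9, d=8, C=17, tardiness=max(0,17-8)=9
  Job 3: p=8, d=16, C=25, tardiness=max(0,25-16)=9
  Job 4: p=10, d=25, C=35, tardiness=max(0,35-25)=10
  Job 5: p=6, d=27, C=41, tardiness=max(0,41-27)=14
  Job 6: p=7, d=30, C=48, tardiness=max(0,48-30)=18
Total tardiness = 63

63


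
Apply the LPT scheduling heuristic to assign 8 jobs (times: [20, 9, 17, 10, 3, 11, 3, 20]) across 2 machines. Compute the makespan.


Sort jobs in decreasing order (LPT): [20, 20, 17, 11, 10, 9, 3, 3]
Assign each job to the least loaded machine:
  Machine 1: jobs [20, 17, 9], load = 46
  Machine 2: jobs [20, 11, 10, 3, 3], load = 47
Makespan = max load = 47

47


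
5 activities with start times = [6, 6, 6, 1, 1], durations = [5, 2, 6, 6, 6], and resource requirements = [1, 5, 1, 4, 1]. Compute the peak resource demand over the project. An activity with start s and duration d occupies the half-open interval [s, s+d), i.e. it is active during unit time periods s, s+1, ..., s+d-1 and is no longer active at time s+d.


Each activity i is active on [start_i, start_i + duration_i).
Compute total resource usage per time slot:
  t=0: active resources = [], total = 0
  t=1: active resources = [4, 1], total = 5
  t=2: active resources = [4, 1], total = 5
  t=3: active resources = [4, 1], total = 5
  t=4: active resources = [4, 1], total = 5
  t=5: active resources = [4, 1], total = 5
  t=6: active resources = [1, 5, 1, 4, 1], total = 12
  t=7: active resources = [1, 5, 1], total = 7
  t=8: active resources = [1, 1], total = 2
  t=9: active resources = [1, 1], total = 2
  t=10: active resources = [1, 1], total = 2
  t=11: active resources = [1], total = 1
Peak resource demand = 12

12


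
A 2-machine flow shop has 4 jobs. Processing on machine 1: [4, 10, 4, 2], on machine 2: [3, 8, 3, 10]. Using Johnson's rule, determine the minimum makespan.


Apply Johnson's rule:
  Group 1 (a <= b): [(4, 2, 10)]
  Group 2 (a > b): [(2, 10, 8), (1, 4, 3), (3, 4, 3)]
Optimal job order: [4, 2, 1, 3]
Schedule:
  Job 4: M1 done at 2, M2 done at 12
  Job 2: M1 done at 12, M2 done at 20
  Job 1: M1 done at 16, M2 done at 23
  Job 3: M1 done at 20, M2 done at 26
Makespan = 26

26


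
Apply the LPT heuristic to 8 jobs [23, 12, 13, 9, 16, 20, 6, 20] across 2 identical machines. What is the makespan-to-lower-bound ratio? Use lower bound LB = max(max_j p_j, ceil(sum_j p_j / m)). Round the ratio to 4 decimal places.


LPT order: [23, 20, 20, 16, 13, 12, 9, 6]
Machine loads after assignment: [61, 58]
LPT makespan = 61
Lower bound = max(max_job, ceil(total/2)) = max(23, 60) = 60
Ratio = 61 / 60 = 1.0167

1.0167


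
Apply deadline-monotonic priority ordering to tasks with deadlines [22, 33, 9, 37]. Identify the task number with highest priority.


Sort tasks by relative deadline (ascending):
  Task 3: deadline = 9
  Task 1: deadline = 22
  Task 2: deadline = 33
  Task 4: deadline = 37
Priority order (highest first): [3, 1, 2, 4]
Highest priority task = 3

3


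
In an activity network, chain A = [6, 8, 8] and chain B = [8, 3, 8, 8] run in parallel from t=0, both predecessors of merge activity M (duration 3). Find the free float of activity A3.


ES(A3) = sum of predecessors on chain A = 14
EF(A3) = ES + duration = 14 + 8 = 22
Successor of A3 is M. ES(M) = max(sum(A), sum(B)) = max(22, 27) = 27
Free float = ES(successor) - EF(current) = 27 - 22 = 5

5


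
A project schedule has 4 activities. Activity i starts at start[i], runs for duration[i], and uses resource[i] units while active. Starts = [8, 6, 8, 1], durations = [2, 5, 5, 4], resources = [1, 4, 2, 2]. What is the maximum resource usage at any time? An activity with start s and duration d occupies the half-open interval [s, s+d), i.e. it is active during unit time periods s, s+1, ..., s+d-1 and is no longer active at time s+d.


Each activity i is active on [start_i, start_i + duration_i).
Compute total resource usage per time slot:
  t=0: active resources = [], total = 0
  t=1: active resources = [2], total = 2
  t=2: active resources = [2], total = 2
  t=3: active resources = [2], total = 2
  t=4: active resources = [2], total = 2
  t=5: active resources = [], total = 0
  t=6: active resources = [4], total = 4
  t=7: active resources = [4], total = 4
  t=8: active resources = [1, 4, 2], total = 7
  t=9: active resources = [1, 4, 2], total = 7
  t=10: active resources = [4, 2], total = 6
  t=11: active resources = [2], total = 2
  t=12: active resources = [2], total = 2
Peak resource demand = 7

7


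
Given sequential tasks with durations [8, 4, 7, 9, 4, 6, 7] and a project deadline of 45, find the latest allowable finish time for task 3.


LF(activity 3) = deadline - sum of successor durations
Successors: activities 4 through 7 with durations [9, 4, 6, 7]
Sum of successor durations = 26
LF = 45 - 26 = 19

19


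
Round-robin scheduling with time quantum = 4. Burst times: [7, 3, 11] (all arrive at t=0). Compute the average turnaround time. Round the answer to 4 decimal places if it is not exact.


Time quantum = 4
Execution trace:
  J1 runs 4 units, time = 4
  J2 runs 3 units, time = 7
  J3 runs 4 units, time = 11
  J1 runs 3 units, time = 14
  J3 runs 4 units, time = 18
  J3 runs 3 units, time = 21
Finish times: [14, 7, 21]
Average turnaround = 42/3 = 14.0

14.0


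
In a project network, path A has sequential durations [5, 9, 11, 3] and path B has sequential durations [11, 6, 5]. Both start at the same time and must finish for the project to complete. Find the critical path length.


Path A total = 5 + 9 + 11 + 3 = 28
Path B total = 11 + 6 + 5 = 22
Critical path = longest path = max(28, 22) = 28

28


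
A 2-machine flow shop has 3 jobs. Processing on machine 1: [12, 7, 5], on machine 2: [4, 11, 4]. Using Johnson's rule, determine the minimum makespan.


Apply Johnson's rule:
  Group 1 (a <= b): [(2, 7, 11)]
  Group 2 (a > b): [(1, 12, 4), (3, 5, 4)]
Optimal job order: [2, 1, 3]
Schedule:
  Job 2: M1 done at 7, M2 done at 18
  Job 1: M1 done at 19, M2 done at 23
  Job 3: M1 done at 24, M2 done at 28
Makespan = 28

28


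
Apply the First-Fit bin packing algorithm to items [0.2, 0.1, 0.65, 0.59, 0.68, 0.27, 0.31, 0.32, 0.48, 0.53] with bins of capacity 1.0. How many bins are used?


Place items sequentially using First-Fit:
  Item 0.2 -> new Bin 1
  Item 0.1 -> Bin 1 (now 0.3)
  Item 0.65 -> Bin 1 (now 0.95)
  Item 0.59 -> new Bin 2
  Item 0.68 -> new Bin 3
  Item 0.27 -> Bin 2 (now 0.86)
  Item 0.31 -> Bin 3 (now 0.99)
  Item 0.32 -> new Bin 4
  Item 0.48 -> Bin 4 (now 0.8)
  Item 0.53 -> new Bin 5
Total bins used = 5

5


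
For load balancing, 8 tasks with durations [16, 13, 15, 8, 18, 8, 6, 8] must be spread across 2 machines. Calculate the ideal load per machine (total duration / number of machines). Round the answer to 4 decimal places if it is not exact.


Total processing time = 16 + 13 + 15 + 8 + 18 + 8 + 6 + 8 = 92
Number of machines = 2
Ideal balanced load = 92 / 2 = 46.0

46.0


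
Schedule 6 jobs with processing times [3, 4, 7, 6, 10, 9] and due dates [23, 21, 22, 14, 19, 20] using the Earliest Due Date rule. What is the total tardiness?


Sort by due date (EDD order): [(6, 14), (10, 19), (9, 20), (4, 21), (7, 22), (3, 23)]
Compute completion times and tardiness:
  Job 1: p=6, d=14, C=6, tardiness=max(0,6-14)=0
  Job 2: p=10, d=19, C=16, tardiness=max(0,16-19)=0
  Job 3: p=9, d=20, C=25, tardiness=max(0,25-20)=5
  Job 4: p=4, d=21, C=29, tardiness=max(0,29-21)=8
  Job 5: p=7, d=22, C=36, tardiness=max(0,36-22)=14
  Job 6: p=3, d=23, C=39, tardiness=max(0,39-23)=16
Total tardiness = 43

43


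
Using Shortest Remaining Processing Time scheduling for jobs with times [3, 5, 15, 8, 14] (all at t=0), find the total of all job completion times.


Since all jobs arrive at t=0, SRPT equals SPT ordering.
SPT order: [3, 5, 8, 14, 15]
Completion times:
  Job 1: p=3, C=3
  Job 2: p=5, C=8
  Job 3: p=8, C=16
  Job 4: p=14, C=30
  Job 5: p=15, C=45
Total completion time = 3 + 8 + 16 + 30 + 45 = 102

102


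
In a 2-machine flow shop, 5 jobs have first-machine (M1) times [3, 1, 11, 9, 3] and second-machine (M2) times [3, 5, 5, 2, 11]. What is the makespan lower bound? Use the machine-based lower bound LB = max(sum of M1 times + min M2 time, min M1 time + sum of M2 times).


LB1 = sum(M1 times) + min(M2 times) = 27 + 2 = 29
LB2 = min(M1 times) + sum(M2 times) = 1 + 26 = 27
Lower bound = max(LB1, LB2) = max(29, 27) = 29

29


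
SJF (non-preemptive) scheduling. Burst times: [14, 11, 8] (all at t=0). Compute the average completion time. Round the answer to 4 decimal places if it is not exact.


SJF order (ascending): [8, 11, 14]
Completion times:
  Job 1: burst=8, C=8
  Job 2: burst=11, C=19
  Job 3: burst=14, C=33
Average completion = 60/3 = 20.0

20.0


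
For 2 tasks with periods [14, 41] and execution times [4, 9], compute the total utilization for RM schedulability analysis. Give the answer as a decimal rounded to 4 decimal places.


Compute individual utilizations (exact fractions):
  Task 1: C/T = 4/14 = 2/7 (approx. 0.2857)
  Task 2: C/T = 9/41 (approx. 0.2195)
Total utilization U = 2/7 + 9/41 = 145/287
Rounded to 4 decimal places: U = 0.5052
RM (Liu & Layland) bound for 2 tasks = 0.828427; compare with U = 145/287 (approx. 0.505226)
U <= bound, so schedulable by RM sufficient condition.

0.5052


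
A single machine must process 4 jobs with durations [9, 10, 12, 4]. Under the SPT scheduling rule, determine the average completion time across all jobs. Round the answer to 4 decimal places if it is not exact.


Sort jobs by processing time (SPT order): [4, 9, 10, 12]
Compute completion times sequentially:
  Job 1: processing = 4, completes at 4
  Job 2: processing = 9, completes at 13
  Job 3: processing = 10, completes at 23
  Job 4: processing = 12, completes at 35
Sum of completion times = 75
Average completion time = 75/4 = 18.75

18.75


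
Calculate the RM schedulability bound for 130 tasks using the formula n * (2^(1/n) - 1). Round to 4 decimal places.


Compute 2^(1/130) = 1.0053461413
Subtract 1: 1.0053461413 - 1 = 0.0053461413
Multiply by n: 130 * 0.0053461413 = 0.6949983690
Round to 4 dp: 0.6950

0.6950


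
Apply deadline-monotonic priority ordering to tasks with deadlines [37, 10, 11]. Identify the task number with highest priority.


Sort tasks by relative deadline (ascending):
  Task 2: deadline = 10
  Task 3: deadline = 11
  Task 1: deadline = 37
Priority order (highest first): [2, 3, 1]
Highest priority task = 2

2


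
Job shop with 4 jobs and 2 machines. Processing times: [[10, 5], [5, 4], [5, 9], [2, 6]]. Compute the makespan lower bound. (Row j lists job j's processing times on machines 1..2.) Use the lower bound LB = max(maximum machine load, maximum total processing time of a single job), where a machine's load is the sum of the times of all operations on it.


Machine loads:
  Machine 1: 10 + 5 + 5 + 2 = 22
  Machine 2: 5 + 4 + 9 + 6 = 24
Max machine load = 24
Job totals:
  Job 1: 15
  Job 2: 9
  Job 3: 14
  Job 4: 8
Max job total = 15
Lower bound = max(24, 15) = 24

24


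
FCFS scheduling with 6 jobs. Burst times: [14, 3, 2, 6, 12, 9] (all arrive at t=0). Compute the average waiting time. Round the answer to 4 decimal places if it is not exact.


FCFS order (as given): [14, 3, 2, 6, 12, 9]
Waiting times:
  Job 1: wait = 0
  Job 2: wait = 14
  Job 3: wait = 17
  Job 4: wait = 19
  Job 5: wait = 25
  Job 6: wait = 37
Sum of waiting times = 112
Average waiting time = 112/6 = 18.6667

18.6667


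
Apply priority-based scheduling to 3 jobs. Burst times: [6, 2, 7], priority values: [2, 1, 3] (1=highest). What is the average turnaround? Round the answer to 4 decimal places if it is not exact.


Sort by priority (ascending = highest first):
Order: [(1, 2), (2, 6), (3, 7)]
Completion times:
  Priority 1, burst=2, C=2
  Priority 2, burst=6, C=8
  Priority 3, burst=7, C=15
Average turnaround = 25/3 = 8.3333

8.3333


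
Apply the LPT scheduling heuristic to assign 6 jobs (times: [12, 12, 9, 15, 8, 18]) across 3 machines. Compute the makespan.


Sort jobs in decreasing order (LPT): [18, 15, 12, 12, 9, 8]
Assign each job to the least loaded machine:
  Machine 1: jobs [18, 8], load = 26
  Machine 2: jobs [15, 9], load = 24
  Machine 3: jobs [12, 12], load = 24
Makespan = max load = 26

26


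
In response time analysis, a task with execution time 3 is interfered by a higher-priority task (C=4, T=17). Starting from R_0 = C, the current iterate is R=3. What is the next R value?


R_next = C + ceil(R_prev / T_hp) * C_hp
ceil(3 / 17) = ceil(0.1765) = 1
Interference = 1 * 4 = 4
R_next = 3 + 4 = 7

7


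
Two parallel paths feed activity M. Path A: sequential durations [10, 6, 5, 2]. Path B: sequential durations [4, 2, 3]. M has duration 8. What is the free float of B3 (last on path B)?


ES(B3) = sum of predecessors on chain B = 6
EF(B3) = ES + duration = 6 + 3 = 9
Successor of B3 is M. ES(M) = max(sum(A), sum(B)) = max(23, 9) = 23
Free float = ES(successor) - EF(current) = 23 - 9 = 14

14


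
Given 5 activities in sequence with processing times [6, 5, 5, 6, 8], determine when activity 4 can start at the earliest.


Activity 4 starts after activities 1 through 3 complete.
Predecessor durations: [6, 5, 5]
ES = 6 + 5 + 5 = 16

16


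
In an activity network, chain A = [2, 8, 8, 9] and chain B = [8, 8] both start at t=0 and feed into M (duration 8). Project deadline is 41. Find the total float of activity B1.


Forward pass: ES(B1) = sum of predecessors on chain B = 0
EF = ES + duration = 0 + 8 = 8
Backward pass: LF(M) = deadline = 41; LS(M) = 41 - 8 = 33
LF(B1) = LS(M) - sum(successors on chain B) = 33 - 8 = 25
LS = LF - duration = 25 - 8 = 17
Total float = LS - ES = 17 - 0 = 17

17


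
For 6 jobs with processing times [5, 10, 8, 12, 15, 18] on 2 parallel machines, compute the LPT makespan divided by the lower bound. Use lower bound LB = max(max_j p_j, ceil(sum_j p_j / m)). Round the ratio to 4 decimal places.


LPT order: [18, 15, 12, 10, 8, 5]
Machine loads after assignment: [33, 35]
LPT makespan = 35
Lower bound = max(max_job, ceil(total/2)) = max(18, 34) = 34
Ratio = 35 / 34 = 1.0294

1.0294


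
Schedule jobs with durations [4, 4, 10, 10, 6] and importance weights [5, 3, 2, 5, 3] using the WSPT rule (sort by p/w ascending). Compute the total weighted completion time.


Compute p/w ratios and sort ascending (WSPT): [(4, 5), (4, 3), (10, 5), (6, 3), (10, 2)]
Compute weighted completion times:
  Job (p=4,w=5): C=4, w*C=5*4=20
  Job (p=4,w=3): C=8, w*C=3*8=24
  Job (p=10,w=5): C=18, w*C=5*18=90
  Job (p=6,w=3): C=24, w*C=3*24=72
  Job (p=10,w=2): C=34, w*C=2*34=68
Total weighted completion time = 274

274


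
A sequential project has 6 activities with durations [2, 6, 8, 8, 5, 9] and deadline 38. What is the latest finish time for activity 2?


LF(activity 2) = deadline - sum of successor durations
Successors: activities 3 through 6 with durations [8, 8, 5, 9]
Sum of successor durations = 30
LF = 38 - 30 = 8

8


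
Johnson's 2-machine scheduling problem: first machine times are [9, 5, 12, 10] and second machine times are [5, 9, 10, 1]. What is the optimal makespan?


Apply Johnson's rule:
  Group 1 (a <= b): [(2, 5, 9)]
  Group 2 (a > b): [(3, 12, 10), (1, 9, 5), (4, 10, 1)]
Optimal job order: [2, 3, 1, 4]
Schedule:
  Job 2: M1 done at 5, M2 done at 14
  Job 3: M1 done at 17, M2 done at 27
  Job 1: M1 done at 26, M2 done at 32
  Job 4: M1 done at 36, M2 done at 37
Makespan = 37

37


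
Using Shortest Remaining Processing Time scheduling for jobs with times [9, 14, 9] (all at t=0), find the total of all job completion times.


Since all jobs arrive at t=0, SRPT equals SPT ordering.
SPT order: [9, 9, 14]
Completion times:
  Job 1: p=9, C=9
  Job 2: p=9, C=18
  Job 3: p=14, C=32
Total completion time = 9 + 18 + 32 = 59

59


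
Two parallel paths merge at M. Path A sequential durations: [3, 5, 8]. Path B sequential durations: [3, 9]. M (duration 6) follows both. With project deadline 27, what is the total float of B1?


Forward pass: ES(B1) = sum of predecessors on chain B = 0
EF = ES + duration = 0 + 3 = 3
Backward pass: LF(M) = deadline = 27; LS(M) = 27 - 6 = 21
LF(B1) = LS(M) - sum(successors on chain B) = 21 - 9 = 12
LS = LF - duration = 12 - 3 = 9
Total float = LS - ES = 9 - 0 = 9

9


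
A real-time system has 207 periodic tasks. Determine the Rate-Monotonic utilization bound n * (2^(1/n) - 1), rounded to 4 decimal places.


Compute 2^(1/207) = 1.0033541497
Subtract 1: 1.0033541497 - 1 = 0.0033541497
Multiply by n: 207 * 0.0033541497 = 0.6943089879
Round to 4 dp: 0.6943

0.6943


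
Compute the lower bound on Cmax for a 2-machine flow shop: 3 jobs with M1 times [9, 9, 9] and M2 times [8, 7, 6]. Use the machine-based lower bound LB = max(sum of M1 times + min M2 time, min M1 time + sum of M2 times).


LB1 = sum(M1 times) + min(M2 times) = 27 + 6 = 33
LB2 = min(M1 times) + sum(M2 times) = 9 + 21 = 30
Lower bound = max(LB1, LB2) = max(33, 30) = 33

33


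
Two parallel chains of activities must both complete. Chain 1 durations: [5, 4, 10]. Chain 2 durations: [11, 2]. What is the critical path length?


Path A total = 5 + 4 + 10 = 19
Path B total = 11 + 2 = 13
Critical path = longest path = max(19, 13) = 19

19


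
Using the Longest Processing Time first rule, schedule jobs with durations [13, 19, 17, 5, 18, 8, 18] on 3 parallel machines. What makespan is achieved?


Sort jobs in decreasing order (LPT): [19, 18, 18, 17, 13, 8, 5]
Assign each job to the least loaded machine:
  Machine 1: jobs [19, 8, 5], load = 32
  Machine 2: jobs [18, 17], load = 35
  Machine 3: jobs [18, 13], load = 31
Makespan = max load = 35

35


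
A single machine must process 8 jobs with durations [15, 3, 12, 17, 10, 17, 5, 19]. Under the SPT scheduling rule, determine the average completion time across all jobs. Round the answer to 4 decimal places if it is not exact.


Sort jobs by processing time (SPT order): [3, 5, 10, 12, 15, 17, 17, 19]
Compute completion times sequentially:
  Job 1: processing = 3, completes at 3
  Job 2: processing = 5, completes at 8
  Job 3: processing = 10, completes at 18
  Job 4: processing = 12, completes at 30
  Job 5: processing = 15, completes at 45
  Job 6: processing = 17, completes at 62
  Job 7: processing = 17, completes at 79
  Job 8: processing = 19, completes at 98
Sum of completion times = 343
Average completion time = 343/8 = 42.875

42.875


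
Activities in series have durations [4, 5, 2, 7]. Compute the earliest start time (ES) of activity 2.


Activity 2 starts after activities 1 through 1 complete.
Predecessor durations: [4]
ES = 4 = 4

4


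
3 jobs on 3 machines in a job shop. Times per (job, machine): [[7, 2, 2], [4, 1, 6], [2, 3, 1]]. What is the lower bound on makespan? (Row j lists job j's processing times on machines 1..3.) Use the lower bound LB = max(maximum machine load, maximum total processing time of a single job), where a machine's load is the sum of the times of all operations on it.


Machine loads:
  Machine 1: 7 + 4 + 2 = 13
  Machine 2: 2 + 1 + 3 = 6
  Machine 3: 2 + 6 + 1 = 9
Max machine load = 13
Job totals:
  Job 1: 11
  Job 2: 11
  Job 3: 6
Max job total = 11
Lower bound = max(13, 11) = 13

13


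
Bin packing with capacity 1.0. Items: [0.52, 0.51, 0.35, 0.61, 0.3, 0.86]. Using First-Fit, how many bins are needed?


Place items sequentially using First-Fit:
  Item 0.52 -> new Bin 1
  Item 0.51 -> new Bin 2
  Item 0.35 -> Bin 1 (now 0.87)
  Item 0.61 -> new Bin 3
  Item 0.3 -> Bin 2 (now 0.81)
  Item 0.86 -> new Bin 4
Total bins used = 4

4


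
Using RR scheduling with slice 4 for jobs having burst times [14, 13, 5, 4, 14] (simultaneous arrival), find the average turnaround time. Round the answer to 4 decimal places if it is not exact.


Time quantum = 4
Execution trace:
  J1 runs 4 units, time = 4
  J2 runs 4 units, time = 8
  J3 runs 4 units, time = 12
  J4 runs 4 units, time = 16
  J5 runs 4 units, time = 20
  J1 runs 4 units, time = 24
  J2 runs 4 units, time = 28
  J3 runs 1 units, time = 29
  J5 runs 4 units, time = 33
  J1 runs 4 units, time = 37
  J2 runs 4 units, time = 41
  J5 runs 4 units, time = 45
  J1 runs 2 units, time = 47
  J2 runs 1 units, time = 48
  J5 runs 2 units, time = 50
Finish times: [47, 48, 29, 16, 50]
Average turnaround = 190/5 = 38.0

38.0


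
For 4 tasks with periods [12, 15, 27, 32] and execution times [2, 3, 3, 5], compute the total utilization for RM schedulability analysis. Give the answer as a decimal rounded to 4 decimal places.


Compute individual utilizations (exact fractions):
  Task 1: C/T = 2/12 = 1/6 (approx. 0.1667)
  Task 2: C/T = 3/15 = 1/5 (approx. 0.2)
  Task 3: C/T = 3/27 = 1/9 (approx. 0.1111)
  Task 4: C/T = 5/32 (approx. 0.1563)
Total utilization U = 1/6 + 1/5 + 1/9 + 5/32 = 913/1440
Rounded to 4 decimal places: U = 0.6340
RM (Liu & Layland) bound for 4 tasks = 0.756828; compare with U = 913/1440 (approx. 0.634028)
U <= bound, so schedulable by RM sufficient condition.

0.6340


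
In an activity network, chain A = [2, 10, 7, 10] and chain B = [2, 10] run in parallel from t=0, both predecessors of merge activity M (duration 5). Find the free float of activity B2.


ES(B2) = sum of predecessors on chain B = 2
EF(B2) = ES + duration = 2 + 10 = 12
Successor of B2 is M. ES(M) = max(sum(A), sum(B)) = max(29, 12) = 29
Free float = ES(successor) - EF(current) = 29 - 12 = 17

17


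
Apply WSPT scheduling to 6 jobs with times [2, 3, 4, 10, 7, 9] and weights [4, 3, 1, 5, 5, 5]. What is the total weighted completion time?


Compute p/w ratios and sort ascending (WSPT): [(2, 4), (3, 3), (7, 5), (9, 5), (10, 5), (4, 1)]
Compute weighted completion times:
  Job (p=2,w=4): C=2, w*C=4*2=8
  Job (p=3,w=3): C=5, w*C=3*5=15
  Job (p=7,w=5): C=12, w*C=5*12=60
  Job (p=9,w=5): C=21, w*C=5*21=105
  Job (p=10,w=5): C=31, w*C=5*31=155
  Job (p=4,w=1): C=35, w*C=1*35=35
Total weighted completion time = 378

378


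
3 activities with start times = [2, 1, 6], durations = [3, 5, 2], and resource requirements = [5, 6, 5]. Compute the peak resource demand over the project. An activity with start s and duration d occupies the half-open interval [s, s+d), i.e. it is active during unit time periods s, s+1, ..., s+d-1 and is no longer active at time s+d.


Each activity i is active on [start_i, start_i + duration_i).
Compute total resource usage per time slot:
  t=0: active resources = [], total = 0
  t=1: active resources = [6], total = 6
  t=2: active resources = [5, 6], total = 11
  t=3: active resources = [5, 6], total = 11
  t=4: active resources = [5, 6], total = 11
  t=5: active resources = [6], total = 6
  t=6: active resources = [5], total = 5
  t=7: active resources = [5], total = 5
Peak resource demand = 11

11


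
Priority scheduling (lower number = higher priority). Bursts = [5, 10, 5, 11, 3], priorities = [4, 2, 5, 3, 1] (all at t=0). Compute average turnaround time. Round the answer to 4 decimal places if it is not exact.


Sort by priority (ascending = highest first):
Order: [(1, 3), (2, 10), (3, 11), (4, 5), (5, 5)]
Completion times:
  Priority 1, burst=3, C=3
  Priority 2, burst=10, C=13
  Priority 3, burst=11, C=24
  Priority 4, burst=5, C=29
  Priority 5, burst=5, C=34
Average turnaround = 103/5 = 20.6

20.6


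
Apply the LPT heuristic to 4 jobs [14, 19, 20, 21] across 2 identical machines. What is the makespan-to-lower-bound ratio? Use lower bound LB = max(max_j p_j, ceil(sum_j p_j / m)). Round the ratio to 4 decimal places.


LPT order: [21, 20, 19, 14]
Machine loads after assignment: [35, 39]
LPT makespan = 39
Lower bound = max(max_job, ceil(total/2)) = max(21, 37) = 37
Ratio = 39 / 37 = 1.0541

1.0541


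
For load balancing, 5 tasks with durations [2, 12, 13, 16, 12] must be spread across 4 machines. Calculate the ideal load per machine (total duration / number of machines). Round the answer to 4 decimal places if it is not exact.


Total processing time = 2 + 12 + 13 + 16 + 12 = 55
Number of machines = 4
Ideal balanced load = 55 / 4 = 13.75

13.75


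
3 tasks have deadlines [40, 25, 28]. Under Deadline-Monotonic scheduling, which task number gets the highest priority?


Sort tasks by relative deadline (ascending):
  Task 2: deadline = 25
  Task 3: deadline = 28
  Task 1: deadline = 40
Priority order (highest first): [2, 3, 1]
Highest priority task = 2

2


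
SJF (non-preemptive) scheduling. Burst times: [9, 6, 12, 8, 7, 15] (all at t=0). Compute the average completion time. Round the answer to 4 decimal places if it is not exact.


SJF order (ascending): [6, 7, 8, 9, 12, 15]
Completion times:
  Job 1: burst=6, C=6
  Job 2: burst=7, C=13
  Job 3: burst=8, C=21
  Job 4: burst=9, C=30
  Job 5: burst=12, C=42
  Job 6: burst=15, C=57
Average completion = 169/6 = 28.1667

28.1667


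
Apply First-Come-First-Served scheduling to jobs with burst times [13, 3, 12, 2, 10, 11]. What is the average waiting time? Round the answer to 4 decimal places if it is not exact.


FCFS order (as given): [13, 3, 12, 2, 10, 11]
Waiting times:
  Job 1: wait = 0
  Job 2: wait = 13
  Job 3: wait = 16
  Job 4: wait = 28
  Job 5: wait = 30
  Job 6: wait = 40
Sum of waiting times = 127
Average waiting time = 127/6 = 21.1667

21.1667


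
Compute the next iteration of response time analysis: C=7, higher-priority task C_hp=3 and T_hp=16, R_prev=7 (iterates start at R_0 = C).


R_next = C + ceil(R_prev / T_hp) * C_hp
ceil(7 / 16) = ceil(0.4375) = 1
Interference = 1 * 3 = 3
R_next = 7 + 3 = 10

10


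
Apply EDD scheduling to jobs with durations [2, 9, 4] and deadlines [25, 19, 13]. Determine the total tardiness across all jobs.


Sort by due date (EDD order): [(4, 13), (9, 19), (2, 25)]
Compute completion times and tardiness:
  Job 1: p=4, d=13, C=4, tardiness=max(0,4-13)=0
  Job 2: p=9, d=19, C=13, tardiness=max(0,13-19)=0
  Job 3: p=2, d=25, C=15, tardiness=max(0,15-25)=0
Total tardiness = 0

0


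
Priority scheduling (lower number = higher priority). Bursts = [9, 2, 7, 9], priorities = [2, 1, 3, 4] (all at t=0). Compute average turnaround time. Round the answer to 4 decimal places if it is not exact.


Sort by priority (ascending = highest first):
Order: [(1, 2), (2, 9), (3, 7), (4, 9)]
Completion times:
  Priority 1, burst=2, C=2
  Priority 2, burst=9, C=11
  Priority 3, burst=7, C=18
  Priority 4, burst=9, C=27
Average turnaround = 58/4 = 14.5

14.5


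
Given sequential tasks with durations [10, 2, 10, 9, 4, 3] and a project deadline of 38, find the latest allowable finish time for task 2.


LF(activity 2) = deadline - sum of successor durations
Successors: activities 3 through 6 with durations [10, 9, 4, 3]
Sum of successor durations = 26
LF = 38 - 26 = 12

12


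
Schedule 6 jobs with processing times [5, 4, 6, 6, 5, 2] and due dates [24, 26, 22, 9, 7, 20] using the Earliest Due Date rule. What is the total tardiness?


Sort by due date (EDD order): [(5, 7), (6, 9), (2, 20), (6, 22), (5, 24), (4, 26)]
Compute completion times and tardiness:
  Job 1: p=5, d=7, C=5, tardiness=max(0,5-7)=0
  Job 2: p=6, d=9, C=11, tardiness=max(0,11-9)=2
  Job 3: p=2, d=20, C=13, tardiness=max(0,13-20)=0
  Job 4: p=6, d=22, C=19, tardiness=max(0,19-22)=0
  Job 5: p=5, d=24, C=24, tardiness=max(0,24-24)=0
  Job 6: p=4, d=26, C=28, tardiness=max(0,28-26)=2
Total tardiness = 4

4


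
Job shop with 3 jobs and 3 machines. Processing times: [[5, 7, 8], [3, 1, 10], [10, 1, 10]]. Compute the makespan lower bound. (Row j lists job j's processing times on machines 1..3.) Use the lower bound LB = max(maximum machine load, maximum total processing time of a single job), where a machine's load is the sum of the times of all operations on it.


Machine loads:
  Machine 1: 5 + 3 + 10 = 18
  Machine 2: 7 + 1 + 1 = 9
  Machine 3: 8 + 10 + 10 = 28
Max machine load = 28
Job totals:
  Job 1: 20
  Job 2: 14
  Job 3: 21
Max job total = 21
Lower bound = max(28, 21) = 28

28


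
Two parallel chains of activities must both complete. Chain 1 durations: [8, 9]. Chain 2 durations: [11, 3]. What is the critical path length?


Path A total = 8 + 9 = 17
Path B total = 11 + 3 = 14
Critical path = longest path = max(17, 14) = 17

17


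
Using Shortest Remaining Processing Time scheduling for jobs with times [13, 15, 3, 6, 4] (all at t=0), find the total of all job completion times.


Since all jobs arrive at t=0, SRPT equals SPT ordering.
SPT order: [3, 4, 6, 13, 15]
Completion times:
  Job 1: p=3, C=3
  Job 2: p=4, C=7
  Job 3: p=6, C=13
  Job 4: p=13, C=26
  Job 5: p=15, C=41
Total completion time = 3 + 7 + 13 + 26 + 41 = 90

90


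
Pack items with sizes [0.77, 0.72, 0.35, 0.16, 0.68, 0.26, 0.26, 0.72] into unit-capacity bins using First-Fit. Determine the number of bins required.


Place items sequentially using First-Fit:
  Item 0.77 -> new Bin 1
  Item 0.72 -> new Bin 2
  Item 0.35 -> new Bin 3
  Item 0.16 -> Bin 1 (now 0.93)
  Item 0.68 -> new Bin 4
  Item 0.26 -> Bin 2 (now 0.98)
  Item 0.26 -> Bin 3 (now 0.61)
  Item 0.72 -> new Bin 5
Total bins used = 5

5


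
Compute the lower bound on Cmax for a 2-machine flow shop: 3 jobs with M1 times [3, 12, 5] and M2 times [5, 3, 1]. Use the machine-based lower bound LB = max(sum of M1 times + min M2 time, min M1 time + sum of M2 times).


LB1 = sum(M1 times) + min(M2 times) = 20 + 1 = 21
LB2 = min(M1 times) + sum(M2 times) = 3 + 9 = 12
Lower bound = max(LB1, LB2) = max(21, 12) = 21

21


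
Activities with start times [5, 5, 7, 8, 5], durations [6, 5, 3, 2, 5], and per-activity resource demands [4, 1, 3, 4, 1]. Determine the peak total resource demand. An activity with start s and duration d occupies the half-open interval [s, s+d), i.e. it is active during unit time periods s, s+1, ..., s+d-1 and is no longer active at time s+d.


Each activity i is active on [start_i, start_i + duration_i).
Compute total resource usage per time slot:
  t=0: active resources = [], total = 0
  t=1: active resources = [], total = 0
  t=2: active resources = [], total = 0
  t=3: active resources = [], total = 0
  t=4: active resources = [], total = 0
  t=5: active resources = [4, 1, 1], total = 6
  t=6: active resources = [4, 1, 1], total = 6
  t=7: active resources = [4, 1, 3, 1], total = 9
  t=8: active resources = [4, 1, 3, 4, 1], total = 13
  t=9: active resources = [4, 1, 3, 4, 1], total = 13
  t=10: active resources = [4], total = 4
Peak resource demand = 13

13


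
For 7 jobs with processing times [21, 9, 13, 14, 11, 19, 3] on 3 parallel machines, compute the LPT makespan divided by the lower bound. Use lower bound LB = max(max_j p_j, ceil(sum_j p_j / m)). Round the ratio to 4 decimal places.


LPT order: [21, 19, 14, 13, 11, 9, 3]
Machine loads after assignment: [30, 30, 30]
LPT makespan = 30
Lower bound = max(max_job, ceil(total/3)) = max(21, 30) = 30
Ratio = 30 / 30 = 1.0

1.0


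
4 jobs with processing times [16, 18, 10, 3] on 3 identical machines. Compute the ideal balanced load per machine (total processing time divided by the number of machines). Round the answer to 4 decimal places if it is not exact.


Total processing time = 16 + 18 + 10 + 3 = 47
Number of machines = 3
Ideal balanced load = 47 / 3 = 15.6667

15.6667


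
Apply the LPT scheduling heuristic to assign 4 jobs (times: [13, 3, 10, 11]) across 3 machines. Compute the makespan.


Sort jobs in decreasing order (LPT): [13, 11, 10, 3]
Assign each job to the least loaded machine:
  Machine 1: jobs [13], load = 13
  Machine 2: jobs [11], load = 11
  Machine 3: jobs [10, 3], load = 13
Makespan = max load = 13

13


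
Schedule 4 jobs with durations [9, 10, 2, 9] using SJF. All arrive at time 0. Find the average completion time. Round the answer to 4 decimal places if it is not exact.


SJF order (ascending): [2, 9, 9, 10]
Completion times:
  Job 1: burst=2, C=2
  Job 2: burst=9, C=11
  Job 3: burst=9, C=20
  Job 4: burst=10, C=30
Average completion = 63/4 = 15.75

15.75


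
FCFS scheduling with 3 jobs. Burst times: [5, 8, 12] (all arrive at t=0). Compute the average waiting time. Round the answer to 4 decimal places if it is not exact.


FCFS order (as given): [5, 8, 12]
Waiting times:
  Job 1: wait = 0
  Job 2: wait = 5
  Job 3: wait = 13
Sum of waiting times = 18
Average waiting time = 18/3 = 6.0

6.0


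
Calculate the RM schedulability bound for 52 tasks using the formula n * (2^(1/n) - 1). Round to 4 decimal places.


Compute 2^(1/52) = 1.0134189907
Subtract 1: 1.0134189907 - 1 = 0.0134189907
Multiply by n: 52 * 0.0134189907 = 0.6977875164
Round to 4 dp: 0.6978

0.6978


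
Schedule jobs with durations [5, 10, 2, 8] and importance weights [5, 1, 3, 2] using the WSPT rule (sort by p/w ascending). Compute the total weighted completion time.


Compute p/w ratios and sort ascending (WSPT): [(2, 3), (5, 5), (8, 2), (10, 1)]
Compute weighted completion times:
  Job (p=2,w=3): C=2, w*C=3*2=6
  Job (p=5,w=5): C=7, w*C=5*7=35
  Job (p=8,w=2): C=15, w*C=2*15=30
  Job (p=10,w=1): C=25, w*C=1*25=25
Total weighted completion time = 96

96


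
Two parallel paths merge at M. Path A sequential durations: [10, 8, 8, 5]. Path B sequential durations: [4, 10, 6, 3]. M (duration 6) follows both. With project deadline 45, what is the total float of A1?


Forward pass: ES(A1) = sum of predecessors on chain A = 0
EF = ES + duration = 0 + 10 = 10
Backward pass: LF(M) = deadline = 45; LS(M) = 45 - 6 = 39
LF(A1) = LS(M) - sum(successors on chain A) = 39 - 21 = 18
LS = LF - duration = 18 - 10 = 8
Total float = LS - ES = 8 - 0 = 8

8


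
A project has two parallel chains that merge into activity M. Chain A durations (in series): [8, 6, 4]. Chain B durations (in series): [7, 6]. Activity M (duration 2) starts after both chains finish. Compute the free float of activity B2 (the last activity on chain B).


ES(B2) = sum of predecessors on chain B = 7
EF(B2) = ES + duration = 7 + 6 = 13
Successor of B2 is M. ES(M) = max(sum(A), sum(B)) = max(18, 13) = 18
Free float = ES(successor) - EF(current) = 18 - 13 = 5

5


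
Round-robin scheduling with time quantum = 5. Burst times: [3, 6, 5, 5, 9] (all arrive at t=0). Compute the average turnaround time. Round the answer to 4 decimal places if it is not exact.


Time quantum = 5
Execution trace:
  J1 runs 3 units, time = 3
  J2 runs 5 units, time = 8
  J3 runs 5 units, time = 13
  J4 runs 5 units, time = 18
  J5 runs 5 units, time = 23
  J2 runs 1 units, time = 24
  J5 runs 4 units, time = 28
Finish times: [3, 24, 13, 18, 28]
Average turnaround = 86/5 = 17.2

17.2


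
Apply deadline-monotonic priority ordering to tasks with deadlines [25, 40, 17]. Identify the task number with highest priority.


Sort tasks by relative deadline (ascending):
  Task 3: deadline = 17
  Task 1: deadline = 25
  Task 2: deadline = 40
Priority order (highest first): [3, 1, 2]
Highest priority task = 3

3


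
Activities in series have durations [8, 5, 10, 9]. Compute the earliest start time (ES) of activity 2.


Activity 2 starts after activities 1 through 1 complete.
Predecessor durations: [8]
ES = 8 = 8

8


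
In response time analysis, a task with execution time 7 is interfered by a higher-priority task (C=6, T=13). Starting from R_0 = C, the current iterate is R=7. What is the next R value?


R_next = C + ceil(R_prev / T_hp) * C_hp
ceil(7 / 13) = ceil(0.5385) = 1
Interference = 1 * 6 = 6
R_next = 7 + 6 = 13

13


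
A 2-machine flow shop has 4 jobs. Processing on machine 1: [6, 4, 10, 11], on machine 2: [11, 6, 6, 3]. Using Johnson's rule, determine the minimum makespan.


Apply Johnson's rule:
  Group 1 (a <= b): [(2, 4, 6), (1, 6, 11)]
  Group 2 (a > b): [(3, 10, 6), (4, 11, 3)]
Optimal job order: [2, 1, 3, 4]
Schedule:
  Job 2: M1 done at 4, M2 done at 10
  Job 1: M1 done at 10, M2 done at 21
  Job 3: M1 done at 20, M2 done at 27
  Job 4: M1 done at 31, M2 done at 34
Makespan = 34

34


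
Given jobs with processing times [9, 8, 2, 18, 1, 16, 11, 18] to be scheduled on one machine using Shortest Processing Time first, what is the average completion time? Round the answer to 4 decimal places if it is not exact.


Sort jobs by processing time (SPT order): [1, 2, 8, 9, 11, 16, 18, 18]
Compute completion times sequentially:
  Job 1: processing = 1, completes at 1
  Job 2: processing = 2, completes at 3
  Job 3: processing = 8, completes at 11
  Job 4: processing = 9, completes at 20
  Job 5: processing = 11, completes at 31
  Job 6: processing = 16, completes at 47
  Job 7: processing = 18, completes at 65
  Job 8: processing = 18, completes at 83
Sum of completion times = 261
Average completion time = 261/8 = 32.625

32.625


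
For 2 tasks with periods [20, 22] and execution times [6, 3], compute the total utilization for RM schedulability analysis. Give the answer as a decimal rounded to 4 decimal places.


Compute individual utilizations (exact fractions):
  Task 1: C/T = 6/20 = 3/10 (approx. 0.3)
  Task 2: C/T = 3/22 (approx. 0.1364)
Total utilization U = 3/10 + 3/22 = 24/55
Rounded to 4 decimal places: U = 0.4364
RM (Liu & Layland) bound for 2 tasks = 0.828427; compare with U = 24/55 (approx. 0.436364)
U <= bound, so schedulable by RM sufficient condition.

0.4364


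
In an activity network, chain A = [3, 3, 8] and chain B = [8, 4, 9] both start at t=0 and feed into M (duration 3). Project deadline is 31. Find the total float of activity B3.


Forward pass: ES(B3) = sum of predecessors on chain B = 12
EF = ES + duration = 12 + 9 = 21
Backward pass: LF(M) = deadline = 31; LS(M) = 31 - 3 = 28
LF(B3) = LS(M) - sum(successors on chain B) = 28 - 0 = 28
LS = LF - duration = 28 - 9 = 19
Total float = LS - ES = 19 - 12 = 7

7


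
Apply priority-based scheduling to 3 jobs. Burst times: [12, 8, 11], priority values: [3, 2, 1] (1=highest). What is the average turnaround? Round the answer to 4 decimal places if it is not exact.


Sort by priority (ascending = highest first):
Order: [(1, 11), (2, 8), (3, 12)]
Completion times:
  Priority 1, burst=11, C=11
  Priority 2, burst=8, C=19
  Priority 3, burst=12, C=31
Average turnaround = 61/3 = 20.3333

20.3333


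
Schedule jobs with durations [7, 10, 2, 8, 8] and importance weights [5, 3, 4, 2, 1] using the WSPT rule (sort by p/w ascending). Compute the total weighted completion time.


Compute p/w ratios and sort ascending (WSPT): [(2, 4), (7, 5), (10, 3), (8, 2), (8, 1)]
Compute weighted completion times:
  Job (p=2,w=4): C=2, w*C=4*2=8
  Job (p=7,w=5): C=9, w*C=5*9=45
  Job (p=10,w=3): C=19, w*C=3*19=57
  Job (p=8,w=2): C=27, w*C=2*27=54
  Job (p=8,w=1): C=35, w*C=1*35=35
Total weighted completion time = 199

199
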